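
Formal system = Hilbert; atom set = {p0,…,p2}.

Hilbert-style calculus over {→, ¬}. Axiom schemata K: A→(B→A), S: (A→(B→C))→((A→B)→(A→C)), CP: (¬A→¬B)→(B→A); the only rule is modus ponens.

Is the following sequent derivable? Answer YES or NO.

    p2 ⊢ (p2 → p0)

Enumerate valuations to refute Γ ⊢ Δ:
  v=000: Γ:[p2=F] Δ:[(p2 → p0)=T] refutes=False
  v=001: Γ:[p2=T] Δ:[(p2 → p0)=F] refutes=True  ← countermodel

Result: NO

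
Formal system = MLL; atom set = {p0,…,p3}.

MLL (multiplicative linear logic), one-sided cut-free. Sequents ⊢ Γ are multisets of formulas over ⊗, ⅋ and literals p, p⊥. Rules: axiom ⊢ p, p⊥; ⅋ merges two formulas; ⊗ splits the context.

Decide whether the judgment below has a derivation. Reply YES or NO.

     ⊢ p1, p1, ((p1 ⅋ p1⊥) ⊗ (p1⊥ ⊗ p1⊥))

Proof tree:
[⊗]  ⊢ p1, p1, ((p1 ⅋ p1⊥) ⊗ (p1⊥ ⊗ p1⊥))
  [⅋]  ⊢ (p1 ⅋ p1⊥)
    [Ax]  ⊢ p1, p1⊥
  [⊗]  ⊢ p1, p1, (p1⊥ ⊗ p1⊥)
    [Ax]  ⊢ p1, p1⊥
    [Ax]  ⊢ p1, p1⊥

Result: YES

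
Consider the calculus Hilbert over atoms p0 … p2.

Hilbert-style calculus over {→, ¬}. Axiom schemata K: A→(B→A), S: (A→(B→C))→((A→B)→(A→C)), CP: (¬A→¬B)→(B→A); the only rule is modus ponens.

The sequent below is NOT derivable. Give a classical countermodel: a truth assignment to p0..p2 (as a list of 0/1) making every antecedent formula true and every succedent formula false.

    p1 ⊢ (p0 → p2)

Search for a countermodel by truth-table:
  v=000: Γ:[p1=F] Δ:[(p0 → p2)=T] refutes=False
  v=001: Γ:[p1=F] Δ:[(p0 → p2)=T] refutes=False
  v=010: Γ:[p1=T] Δ:[(p0 → p2)=T] refutes=False
  v=011: Γ:[p1=T] Δ:[(p0 → p2)=T] refutes=False
  v=100: Γ:[p1=F] Δ:[(p0 → p2)=F] refutes=False
  v=101: Γ:[p1=F] Δ:[(p0 → p2)=T] refutes=False
  v=110: Γ:[p1=T] Δ:[(p0 → p2)=F] refutes=True  ← countermodel

Result: [1, 1, 0]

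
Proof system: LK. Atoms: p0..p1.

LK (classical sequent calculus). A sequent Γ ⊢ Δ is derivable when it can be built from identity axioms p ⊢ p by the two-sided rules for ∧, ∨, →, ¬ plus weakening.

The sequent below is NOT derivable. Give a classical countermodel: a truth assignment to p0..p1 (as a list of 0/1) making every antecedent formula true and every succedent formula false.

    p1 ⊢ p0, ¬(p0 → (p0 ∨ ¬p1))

Enumerate valuations to refute Γ ⊢ Δ:
  v=00: Γ:[p1=F] Δ:[p0=F, ¬(p0 → (p0 ∨ ¬p1))=F] refutes=False
  v=01: Γ:[p1=T] Δ:[p0=F, ¬(p0 → (p0 ∨ ¬p1))=F] refutes=True  ← countermodel

Result: [0, 1]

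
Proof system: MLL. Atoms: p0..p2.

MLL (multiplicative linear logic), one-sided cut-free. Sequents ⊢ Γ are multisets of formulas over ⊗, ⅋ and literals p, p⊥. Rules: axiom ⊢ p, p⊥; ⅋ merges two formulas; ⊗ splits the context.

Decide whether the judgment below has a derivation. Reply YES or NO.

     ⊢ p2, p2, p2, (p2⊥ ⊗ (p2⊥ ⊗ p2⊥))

Derivation trace:
[⊗]  ⊢ p2, p2, p2, (p2⊥ ⊗ (p2⊥ ⊗ p2⊥))
  [Ax]  ⊢ p2, p2⊥
  [⊗]  ⊢ p2, p2, (p2⊥ ⊗ p2⊥)
    [Ax]  ⊢ p2, p2⊥
    [Ax]  ⊢ p2, p2⊥

Result: YES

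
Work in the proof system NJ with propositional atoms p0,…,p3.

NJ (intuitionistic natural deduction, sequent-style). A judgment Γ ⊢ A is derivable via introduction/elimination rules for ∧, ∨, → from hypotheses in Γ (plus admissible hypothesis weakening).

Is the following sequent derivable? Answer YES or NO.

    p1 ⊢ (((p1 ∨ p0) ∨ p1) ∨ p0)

Derivation (root first):
[∨I₁] p1 ⊢ (((p1 ∨ p0) ∨ p1) ∨ p0)
  [∨I₁] p1 ⊢ ((p1 ∨ p0) ∨ p1)
    [∨I₁] p1 ⊢ (p1 ∨ p0)
      [Ax] p1 ⊢ p1

Result: YES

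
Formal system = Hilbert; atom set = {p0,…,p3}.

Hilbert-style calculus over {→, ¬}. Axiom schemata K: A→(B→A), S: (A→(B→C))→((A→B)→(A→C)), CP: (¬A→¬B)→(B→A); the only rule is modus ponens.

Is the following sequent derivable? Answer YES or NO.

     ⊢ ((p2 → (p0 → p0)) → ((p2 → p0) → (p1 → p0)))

Search for a countermodel by truth-table:
  v=0000: Γ:[] Δ:[((p2 → (p0 → p0)) → ((p2 → p0) → (p1 → p0)))=T] refutes=False
  v=0001: Γ:[] Δ:[((p2 → (p0 → p0)) → ((p2 → p0) → (p1 → p0)))=T] refutes=False
  v=0010: Γ:[] Δ:[((p2 → (p0 → p0)) → ((p2 → p0) → (p1 → p0)))=T] refutes=False
  v=0011: Γ:[] Δ:[((p2 → (p0 → p0)) → ((p2 → p0) → (p1 → p0)))=T] refutes=False
  v=0100: Γ:[] Δ:[((p2 → (p0 → p0)) → ((p2 → p0) → (p1 → p0)))=F] refutes=True  ← countermodel

Result: NO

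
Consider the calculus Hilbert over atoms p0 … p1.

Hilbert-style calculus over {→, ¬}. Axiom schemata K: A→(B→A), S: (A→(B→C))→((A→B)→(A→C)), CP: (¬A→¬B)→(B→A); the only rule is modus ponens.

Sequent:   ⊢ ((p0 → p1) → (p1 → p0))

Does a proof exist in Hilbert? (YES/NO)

Enumerate valuations to refute Γ ⊢ Δ:
  v=00: Γ:[] Δ:[((p0 → p1) → (p1 → p0))=T] refutes=False
  v=01: Γ:[] Δ:[((p0 → p1) → (p1 → p0))=F] refutes=True  ← countermodel

Result: NO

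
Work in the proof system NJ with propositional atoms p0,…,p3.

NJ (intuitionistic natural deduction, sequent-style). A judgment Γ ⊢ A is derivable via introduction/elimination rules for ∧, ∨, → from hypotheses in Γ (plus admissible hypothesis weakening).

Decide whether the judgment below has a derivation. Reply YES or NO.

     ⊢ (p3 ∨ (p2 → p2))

Proof tree:
[∨I₂]  ⊢ (p3 ∨ (p2 → p2))
  [→I]  ⊢ (p2 → p2)
    [Ax] p2 ⊢ p2

Result: YES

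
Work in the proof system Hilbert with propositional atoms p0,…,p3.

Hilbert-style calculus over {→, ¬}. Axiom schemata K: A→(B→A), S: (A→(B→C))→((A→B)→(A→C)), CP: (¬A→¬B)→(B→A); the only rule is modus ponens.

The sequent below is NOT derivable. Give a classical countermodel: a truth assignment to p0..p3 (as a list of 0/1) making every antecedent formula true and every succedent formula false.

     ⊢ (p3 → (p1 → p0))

Truth-table refutation:
  v=0000: Γ:[] Δ:[(p3 → (p1 → p0))=T] refutes=False
  v=0001: Γ:[] Δ:[(p3 → (p1 → p0))=T] refutes=False
  v=0010: Γ:[] Δ:[(p3 → (p1 → p0))=T] refutes=False
  v=0011: Γ:[] Δ:[(p3 → (p1 → p0))=T] refutes=False
  v=0100: Γ:[] Δ:[(p3 → (p1 → p0))=T] refutes=False
  v=0101: Γ:[] Δ:[(p3 → (p1 → p0))=F] refutes=True  ← countermodel

Result: [0, 1, 0, 1]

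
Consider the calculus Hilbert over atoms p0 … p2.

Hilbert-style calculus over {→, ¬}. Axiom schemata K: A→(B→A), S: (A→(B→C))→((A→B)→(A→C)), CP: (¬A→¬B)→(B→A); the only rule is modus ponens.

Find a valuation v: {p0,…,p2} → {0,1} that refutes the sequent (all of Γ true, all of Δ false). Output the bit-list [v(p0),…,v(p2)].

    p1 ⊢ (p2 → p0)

Truth-table refutation:
  v=000: Γ:[p1=F] Δ:[(p2 → p0)=T] refutes=False
  v=001: Γ:[p1=F] Δ:[(p2 → p0)=F] refutes=False
  v=010: Γ:[p1=T] Δ:[(p2 → p0)=T] refutes=False
  v=011: Γ:[p1=T] Δ:[(p2 → p0)=F] refutes=True  ← countermodel

Result: [0, 1, 1]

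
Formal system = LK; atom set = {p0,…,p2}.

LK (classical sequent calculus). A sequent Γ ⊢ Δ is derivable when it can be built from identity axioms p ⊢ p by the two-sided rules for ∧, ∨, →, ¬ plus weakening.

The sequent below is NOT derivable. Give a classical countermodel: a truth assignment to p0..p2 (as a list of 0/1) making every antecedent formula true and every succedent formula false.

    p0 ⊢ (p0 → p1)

Enumerate valuations to refute Γ ⊢ Δ:
  v=000: Γ:[p0=F] Δ:[(p0 → p1)=T] refutes=False
  v=001: Γ:[p0=F] Δ:[(p0 → p1)=T] refutes=False
  v=010: Γ:[p0=F] Δ:[(p0 → p1)=T] refutes=False
  v=011: Γ:[p0=F] Δ:[(p0 → p1)=T] refutes=False
  v=100: Γ:[p0=T] Δ:[(p0 → p1)=F] refutes=True  ← countermodel

Result: [1, 0, 0]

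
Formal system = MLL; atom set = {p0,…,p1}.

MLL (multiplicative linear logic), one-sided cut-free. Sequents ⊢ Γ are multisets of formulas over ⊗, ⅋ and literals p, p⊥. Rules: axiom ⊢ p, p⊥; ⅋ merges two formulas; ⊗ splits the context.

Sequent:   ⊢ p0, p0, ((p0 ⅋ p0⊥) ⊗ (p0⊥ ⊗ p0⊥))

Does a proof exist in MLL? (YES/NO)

Derivation trace:
[⊗]  ⊢ p0, p0, ((p0 ⅋ p0⊥) ⊗ (p0⊥ ⊗ p0⊥))
  [⅋]  ⊢ (p0 ⅋ p0⊥)
    [Ax]  ⊢ p0, p0⊥
  [⊗]  ⊢ p0, p0, (p0⊥ ⊗ p0⊥)
    [Ax]  ⊢ p0, p0⊥
    [Ax]  ⊢ p0, p0⊥

Result: YES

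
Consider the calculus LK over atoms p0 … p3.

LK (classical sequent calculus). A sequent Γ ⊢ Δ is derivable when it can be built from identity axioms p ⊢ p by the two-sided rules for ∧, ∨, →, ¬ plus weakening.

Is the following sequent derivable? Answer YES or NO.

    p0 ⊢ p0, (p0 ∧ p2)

Proof tree:
[∧R] p0 ⊢ p0, (p0 ∧ p2)
  [Ax] p0 ⊢ p0
  [WR] p0 ⊢ p0, p2
    [Ax] p0 ⊢ p0

Result: YES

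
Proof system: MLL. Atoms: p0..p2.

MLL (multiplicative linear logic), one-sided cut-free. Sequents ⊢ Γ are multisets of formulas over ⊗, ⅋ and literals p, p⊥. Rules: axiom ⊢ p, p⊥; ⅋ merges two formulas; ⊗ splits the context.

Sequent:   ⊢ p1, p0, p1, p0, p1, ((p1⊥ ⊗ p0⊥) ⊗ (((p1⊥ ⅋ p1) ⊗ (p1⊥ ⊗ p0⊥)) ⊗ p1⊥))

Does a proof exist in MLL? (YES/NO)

Derivation (root first):
[⊗]  ⊢ p1, p0, p1, p0, p1, ((p1⊥ ⊗ p0⊥) ⊗ (((p1⊥ ⅋ p1) ⊗ (p1⊥ ⊗ p0⊥)) ⊗ p1⊥))
  [⊗]  ⊢ p1, p0, (p1⊥ ⊗ p0⊥)
    [Ax]  ⊢ p1, p1⊥
    [Ax]  ⊢ p0, p0⊥
  [⊗]  ⊢ p1, p0, p1, (((p1⊥ ⅋ p1) ⊗ (p1⊥ ⊗ p0⊥)) ⊗ p1⊥)
    [⊗]  ⊢ p1, p0, ((p1⊥ ⅋ p1) ⊗ (p1⊥ ⊗ p0⊥))
      [⅋]  ⊢ (p1⊥ ⅋ p1)
        [Ax]  ⊢ p1, p1⊥
      [⊗]  ⊢ p1, p0, (p1⊥ ⊗ p0⊥)
        [Ax]  ⊢ p1, p1⊥
        [Ax]  ⊢ p0, p0⊥
    [Ax]  ⊢ p1, p1⊥

Result: YES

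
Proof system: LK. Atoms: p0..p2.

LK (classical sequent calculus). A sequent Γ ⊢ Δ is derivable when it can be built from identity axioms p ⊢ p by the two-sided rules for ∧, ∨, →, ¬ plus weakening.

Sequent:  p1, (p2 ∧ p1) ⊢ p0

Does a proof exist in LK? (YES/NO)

Enumerate valuations to refute Γ ⊢ Δ:
  v=000: Γ:[p1=F, (p2 ∧ p1)=F] Δ:[p0=F] refutes=False
  v=001: Γ:[p1=F, (p2 ∧ p1)=F] Δ:[p0=F] refutes=False
  v=010: Γ:[p1=T, (p2 ∧ p1)=F] Δ:[p0=F] refutes=False
  v=011: Γ:[p1=T, (p2 ∧ p1)=T] Δ:[p0=F] refutes=True  ← countermodel

Result: NO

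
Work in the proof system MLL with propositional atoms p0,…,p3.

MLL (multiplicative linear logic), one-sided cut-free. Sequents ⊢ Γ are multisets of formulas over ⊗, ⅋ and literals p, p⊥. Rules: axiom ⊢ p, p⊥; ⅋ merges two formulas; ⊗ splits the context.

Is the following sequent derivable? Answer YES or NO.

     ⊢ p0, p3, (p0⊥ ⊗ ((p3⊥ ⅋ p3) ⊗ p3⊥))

Proof tree:
[⊗]  ⊢ p0, p3, (p0⊥ ⊗ ((p3⊥ ⅋ p3) ⊗ p3⊥))
  [Ax]  ⊢ p0, p0⊥
  [⊗]  ⊢ p3, ((p3⊥ ⅋ p3) ⊗ p3⊥)
    [⅋]  ⊢ (p3⊥ ⅋ p3)
      [Ax]  ⊢ p3, p3⊥
    [Ax]  ⊢ p3, p3⊥

Result: YES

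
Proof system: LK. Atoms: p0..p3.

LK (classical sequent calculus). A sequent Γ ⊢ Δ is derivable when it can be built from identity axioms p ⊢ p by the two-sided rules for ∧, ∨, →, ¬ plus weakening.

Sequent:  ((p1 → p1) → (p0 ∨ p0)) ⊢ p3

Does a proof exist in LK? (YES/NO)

Enumerate valuations to refute Γ ⊢ Δ:
  v=0000: Γ:[((p1 → p1) → (p0 ∨ p0))=F] Δ:[p3=F] refutes=False
  v=0001: Γ:[((p1 → p1) → (p0 ∨ p0))=F] Δ:[p3=T] refutes=False
  v=0010: Γ:[((p1 → p1) → (p0 ∨ p0))=F] Δ:[p3=F] refutes=False
  v=0011: Γ:[((p1 → p1) → (p0 ∨ p0))=F] Δ:[p3=T] refutes=False
  v=0100: Γ:[((p1 → p1) → (p0 ∨ p0))=F] Δ:[p3=F] refutes=False
  v=0101: Γ:[((p1 → p1) → (p0 ∨ p0))=F] Δ:[p3=T] refutes=False
  v=0110: Γ:[((p1 → p1) → (p0 ∨ p0))=F] Δ:[p3=F] refutes=False
  v=0111: Γ:[((p1 → p1) → (p0 ∨ p0))=F] Δ:[p3=T] refutes=False
  v=1000: Γ:[((p1 → p1) → (p0 ∨ p0))=T] Δ:[p3=F] refutes=True  ← countermodel

Result: NO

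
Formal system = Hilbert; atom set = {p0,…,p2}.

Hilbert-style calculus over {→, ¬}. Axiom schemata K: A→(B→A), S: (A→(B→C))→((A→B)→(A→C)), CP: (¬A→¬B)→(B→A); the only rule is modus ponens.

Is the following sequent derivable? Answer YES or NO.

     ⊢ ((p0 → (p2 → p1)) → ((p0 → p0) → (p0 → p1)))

Enumerate valuations to refute Γ ⊢ Δ:
  v=000: Γ:[] Δ:[((p0 → (p2 → p1)) → ((p0 → p0) → (p0 → p1)))=T] refutes=False
  v=001: Γ:[] Δ:[((p0 → (p2 → p1)) → ((p0 → p0) → (p0 → p1)))=T] refutes=False
  v=010: Γ:[] Δ:[((p0 → (p2 → p1)) → ((p0 → p0) → (p0 → p1)))=T] refutes=False
  v=011: Γ:[] Δ:[((p0 → (p2 → p1)) → ((p0 → p0) → (p0 → p1)))=T] refutes=False
  v=100: Γ:[] Δ:[((p0 → (p2 → p1)) → ((p0 → p0) → (p0 → p1)))=F] refutes=True  ← countermodel

Result: NO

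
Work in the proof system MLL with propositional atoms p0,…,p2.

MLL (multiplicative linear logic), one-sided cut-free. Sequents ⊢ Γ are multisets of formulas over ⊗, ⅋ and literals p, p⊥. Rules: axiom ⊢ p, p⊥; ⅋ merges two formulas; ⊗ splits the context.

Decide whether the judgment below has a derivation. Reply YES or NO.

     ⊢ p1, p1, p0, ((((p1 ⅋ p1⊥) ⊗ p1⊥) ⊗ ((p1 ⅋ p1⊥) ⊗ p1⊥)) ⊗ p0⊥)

Derivation trace:
[⊗]  ⊢ p1, p1, p0, ((((p1 ⅋ p1⊥) ⊗ p1⊥) ⊗ ((p1 ⅋ p1⊥) ⊗ p1⊥)) ⊗ p0⊥)
  [⊗]  ⊢ p1, p1, (((p1 ⅋ p1⊥) ⊗ p1⊥) ⊗ ((p1 ⅋ p1⊥) ⊗ p1⊥))
    [⊗]  ⊢ p1, ((p1 ⅋ p1⊥) ⊗ p1⊥)
      [⅋]  ⊢ (p1 ⅋ p1⊥)
        [Ax]  ⊢ p1, p1⊥
      [Ax]  ⊢ p1, p1⊥
    [⊗]  ⊢ p1, ((p1 ⅋ p1⊥) ⊗ p1⊥)
      [⅋]  ⊢ (p1 ⅋ p1⊥)
        [Ax]  ⊢ p1, p1⊥
      [Ax]  ⊢ p1, p1⊥
  [Ax]  ⊢ p0, p0⊥

Result: YES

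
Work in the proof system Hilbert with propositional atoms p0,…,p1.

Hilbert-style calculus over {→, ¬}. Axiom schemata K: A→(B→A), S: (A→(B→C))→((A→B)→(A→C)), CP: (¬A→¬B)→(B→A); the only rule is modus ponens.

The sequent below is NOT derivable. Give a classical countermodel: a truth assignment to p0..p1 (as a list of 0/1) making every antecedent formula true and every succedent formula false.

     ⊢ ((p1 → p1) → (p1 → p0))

Enumerate valuations to refute Γ ⊢ Δ:
  v=00: Γ:[] Δ:[((p1 → p1) → (p1 → p0))=T] refutes=False
  v=01: Γ:[] Δ:[((p1 → p1) → (p1 → p0))=F] refutes=True  ← countermodel

Result: [0, 1]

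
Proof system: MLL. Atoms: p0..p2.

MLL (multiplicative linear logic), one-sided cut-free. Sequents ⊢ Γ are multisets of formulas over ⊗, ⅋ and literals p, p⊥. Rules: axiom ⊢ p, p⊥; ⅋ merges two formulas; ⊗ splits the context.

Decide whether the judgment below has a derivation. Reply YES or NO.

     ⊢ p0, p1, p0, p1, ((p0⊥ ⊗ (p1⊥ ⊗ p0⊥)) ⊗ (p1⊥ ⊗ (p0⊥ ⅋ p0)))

Derivation (root first):
[⊗]  ⊢ p0, p1, p0, p1, ((p0⊥ ⊗ (p1⊥ ⊗ p0⊥)) ⊗ (p1⊥ ⊗ (p0⊥ ⅋ p0)))
  [⊗]  ⊢ p0, p1, p0, (p0⊥ ⊗ (p1⊥ ⊗ p0⊥))
    [Ax]  ⊢ p0, p0⊥
    [⊗]  ⊢ p1, p0, (p1⊥ ⊗ p0⊥)
      [Ax]  ⊢ p1, p1⊥
      [Ax]  ⊢ p0, p0⊥
  [⊗]  ⊢ p1, (p1⊥ ⊗ (p0⊥ ⅋ p0))
    [Ax]  ⊢ p1, p1⊥
    [⅋]  ⊢ (p0⊥ ⅋ p0)
      [Ax]  ⊢ p0, p0⊥

Result: YES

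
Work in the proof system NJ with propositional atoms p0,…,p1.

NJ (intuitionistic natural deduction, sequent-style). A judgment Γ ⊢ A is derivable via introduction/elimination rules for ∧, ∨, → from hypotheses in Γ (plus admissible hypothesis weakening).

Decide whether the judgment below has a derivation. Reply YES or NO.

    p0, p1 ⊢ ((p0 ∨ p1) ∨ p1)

Derivation trace:
[∨I₁] p0, p1 ⊢ ((p0 ∨ p1) ∨ p1)
  [∨I₁] p0, p1 ⊢ (p0 ∨ p1)
    [Wk] p0, p1 ⊢ p0
      [Ax] p0 ⊢ p0

Result: YES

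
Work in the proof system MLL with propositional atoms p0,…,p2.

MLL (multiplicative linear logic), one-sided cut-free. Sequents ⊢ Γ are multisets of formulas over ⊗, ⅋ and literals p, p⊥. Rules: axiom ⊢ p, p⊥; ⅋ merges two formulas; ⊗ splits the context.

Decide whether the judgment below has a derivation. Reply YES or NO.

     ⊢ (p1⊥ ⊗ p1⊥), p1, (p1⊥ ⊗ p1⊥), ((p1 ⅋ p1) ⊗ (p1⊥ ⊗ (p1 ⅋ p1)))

Proof tree:
[⊗]  ⊢ (p1⊥ ⊗ p1⊥), p1, (p1⊥ ⊗ p1⊥), ((p1 ⅋ p1) ⊗ (p1⊥ ⊗ (p1 ⅋ p1)))
  [⅋]  ⊢ (p1⊥ ⊗ p1⊥), (p1 ⅋ p1)
    [⊗]  ⊢ p1, p1, (p1⊥ ⊗ p1⊥)
      [Ax]  ⊢ p1, p1⊥
      [Ax]  ⊢ p1, p1⊥
  [⊗]  ⊢ p1, (p1⊥ ⊗ p1⊥), (p1⊥ ⊗ (p1 ⅋ p1))
    [Ax]  ⊢ p1, p1⊥
    [⅋]  ⊢ (p1⊥ ⊗ p1⊥), (p1 ⅋ p1)
      [⊗]  ⊢ p1, p1, (p1⊥ ⊗ p1⊥)
        [Ax]  ⊢ p1, p1⊥
        [Ax]  ⊢ p1, p1⊥

Result: YES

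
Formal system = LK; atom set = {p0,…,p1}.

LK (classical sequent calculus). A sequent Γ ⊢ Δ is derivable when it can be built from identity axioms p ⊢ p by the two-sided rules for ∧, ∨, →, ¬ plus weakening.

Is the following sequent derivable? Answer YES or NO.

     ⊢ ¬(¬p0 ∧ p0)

Derivation trace:
[¬R]  ⊢ ¬(¬p0 ∧ p0)
  [∧L] (¬p0 ∧ p0) ⊢ 
    [¬L] p0, ¬p0 ⊢ 
      [Ax] p0 ⊢ p0

Result: YES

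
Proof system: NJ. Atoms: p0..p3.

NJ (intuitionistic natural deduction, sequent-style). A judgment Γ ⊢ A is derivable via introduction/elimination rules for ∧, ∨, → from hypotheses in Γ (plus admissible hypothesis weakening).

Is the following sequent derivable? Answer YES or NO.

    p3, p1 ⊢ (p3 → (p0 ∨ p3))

Derivation (root first):
[→I] p3, p1 ⊢ (p3 → (p0 ∨ p3))
  [∨I₂] p3, p1, p3 ⊢ (p0 ∨ p3)
    [Wk] p3, p1, p3 ⊢ p3
      [Wk] p3, p1 ⊢ p3
        [Ax] p3 ⊢ p3

Result: YES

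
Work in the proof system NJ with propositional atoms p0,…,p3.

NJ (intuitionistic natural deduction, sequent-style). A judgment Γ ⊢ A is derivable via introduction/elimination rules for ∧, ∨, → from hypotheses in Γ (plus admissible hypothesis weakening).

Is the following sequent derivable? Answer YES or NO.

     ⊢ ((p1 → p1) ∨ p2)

Proof tree:
[∨I₁]  ⊢ ((p1 → p1) ∨ p2)
  [→I]  ⊢ (p1 → p1)
    [Ax] p1 ⊢ p1

Result: YES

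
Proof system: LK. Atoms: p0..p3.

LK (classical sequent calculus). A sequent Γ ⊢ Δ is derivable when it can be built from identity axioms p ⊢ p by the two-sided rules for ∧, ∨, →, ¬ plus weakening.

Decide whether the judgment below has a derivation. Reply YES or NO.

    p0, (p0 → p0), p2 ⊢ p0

Derivation trace:
[WL] p0, (p0 → p0), p2 ⊢ p0
  [→L] p0, (p0 → p0) ⊢ p0
    [Ax] p0 ⊢ p0
    [Ax] p0 ⊢ p0

Result: YES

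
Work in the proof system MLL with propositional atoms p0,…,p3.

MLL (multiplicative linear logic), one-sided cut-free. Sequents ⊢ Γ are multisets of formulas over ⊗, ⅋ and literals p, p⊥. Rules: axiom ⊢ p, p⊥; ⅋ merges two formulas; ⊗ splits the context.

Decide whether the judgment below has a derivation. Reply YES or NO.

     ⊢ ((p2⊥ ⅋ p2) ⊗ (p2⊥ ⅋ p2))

Derivation (root first):
[⊗]  ⊢ ((p2⊥ ⅋ p2) ⊗ (p2⊥ ⅋ p2))
  [⅋]  ⊢ (p2⊥ ⅋ p2)
    [Ax]  ⊢ p2, p2⊥
  [⅋]  ⊢ (p2⊥ ⅋ p2)
    [Ax]  ⊢ p2, p2⊥

Result: YES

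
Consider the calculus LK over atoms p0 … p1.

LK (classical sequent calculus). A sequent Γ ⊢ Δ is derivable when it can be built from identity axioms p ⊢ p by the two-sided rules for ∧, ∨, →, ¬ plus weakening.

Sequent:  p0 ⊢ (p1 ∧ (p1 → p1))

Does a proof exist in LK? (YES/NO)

Search for a countermodel by truth-table:
  v=00: Γ:[p0=F] Δ:[(p1 ∧ (p1 → p1))=F] refutes=False
  v=01: Γ:[p0=F] Δ:[(p1 ∧ (p1 → p1))=T] refutes=False
  v=10: Γ:[p0=T] Δ:[(p1 ∧ (p1 → p1))=F] refutes=True  ← countermodel

Result: NO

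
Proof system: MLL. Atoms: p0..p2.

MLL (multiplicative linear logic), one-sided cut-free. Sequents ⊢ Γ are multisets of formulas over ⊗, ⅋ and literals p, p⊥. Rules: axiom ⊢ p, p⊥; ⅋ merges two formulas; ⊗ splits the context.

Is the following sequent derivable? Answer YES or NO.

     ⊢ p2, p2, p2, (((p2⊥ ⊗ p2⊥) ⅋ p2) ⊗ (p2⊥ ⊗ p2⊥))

Derivation (root first):
[⊗]  ⊢ p2, p2, p2, (((p2⊥ ⊗ p2⊥) ⅋ p2) ⊗ (p2⊥ ⊗ p2⊥))
  [⅋]  ⊢ p2, ((p2⊥ ⊗ p2⊥) ⅋ p2)
    [⊗]  ⊢ p2, p2, (p2⊥ ⊗ p2⊥)
      [Ax]  ⊢ p2, p2⊥
      [Ax]  ⊢ p2, p2⊥
  [⊗]  ⊢ p2, p2, (p2⊥ ⊗ p2⊥)
    [Ax]  ⊢ p2, p2⊥
    [Ax]  ⊢ p2, p2⊥

Result: YES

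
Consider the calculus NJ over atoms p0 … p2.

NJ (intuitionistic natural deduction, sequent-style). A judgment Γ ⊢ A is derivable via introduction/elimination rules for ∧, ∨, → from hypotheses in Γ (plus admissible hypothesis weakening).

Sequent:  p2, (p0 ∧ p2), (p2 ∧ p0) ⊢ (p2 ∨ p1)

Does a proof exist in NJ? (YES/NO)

Proof tree:
[Wk] p2, (p0 ∧ p2), (p2 ∧ p0) ⊢ (p2 ∨ p1)
  [Wk] p2, (p0 ∧ p2) ⊢ (p2 ∨ p1)
    [∨I₁] p2 ⊢ (p2 ∨ p1)
      [Ax] p2 ⊢ p2

Result: YES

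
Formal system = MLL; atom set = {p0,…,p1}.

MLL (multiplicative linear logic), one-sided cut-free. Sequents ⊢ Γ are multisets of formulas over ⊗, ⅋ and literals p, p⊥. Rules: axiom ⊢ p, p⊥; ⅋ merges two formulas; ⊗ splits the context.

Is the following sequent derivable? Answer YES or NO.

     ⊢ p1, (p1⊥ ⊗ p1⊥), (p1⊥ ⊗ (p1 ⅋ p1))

Derivation trace:
[⊗]  ⊢ p1, (p1⊥ ⊗ p1⊥), (p1⊥ ⊗ (p1 ⅋ p1))
  [Ax]  ⊢ p1, p1⊥
  [⅋]  ⊢ (p1⊥ ⊗ p1⊥), (p1 ⅋ p1)
    [⊗]  ⊢ p1, p1, (p1⊥ ⊗ p1⊥)
      [Ax]  ⊢ p1, p1⊥
      [Ax]  ⊢ p1, p1⊥

Result: YES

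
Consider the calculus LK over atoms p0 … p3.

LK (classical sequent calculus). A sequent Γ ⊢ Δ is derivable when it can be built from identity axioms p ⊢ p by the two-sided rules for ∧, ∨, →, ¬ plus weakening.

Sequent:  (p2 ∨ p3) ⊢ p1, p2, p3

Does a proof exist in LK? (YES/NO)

Derivation trace:
[∨L] (p2 ∨ p3) ⊢ p1, p2, p3
  [Ax] p2 ⊢ p2
  [WR] p3 ⊢ p3, p1
    [Ax] p3 ⊢ p3

Result: YES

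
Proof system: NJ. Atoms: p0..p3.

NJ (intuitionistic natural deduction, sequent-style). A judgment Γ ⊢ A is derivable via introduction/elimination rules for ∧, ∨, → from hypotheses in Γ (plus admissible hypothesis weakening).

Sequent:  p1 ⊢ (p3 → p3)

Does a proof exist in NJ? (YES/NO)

Derivation trace:
[→I] p1 ⊢ (p3 → p3)
  [Wk] p3, p1 ⊢ p3
    [Ax] p3 ⊢ p3

Result: YES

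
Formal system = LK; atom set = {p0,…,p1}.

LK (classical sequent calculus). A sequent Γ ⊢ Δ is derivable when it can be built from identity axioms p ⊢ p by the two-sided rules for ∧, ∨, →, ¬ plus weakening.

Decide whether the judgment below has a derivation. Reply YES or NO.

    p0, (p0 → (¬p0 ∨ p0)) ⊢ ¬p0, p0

Derivation (root first):
[→L] p0, (p0 → (¬p0 ∨ p0)) ⊢ ¬p0, p0
  [WR]  ⊢ p0, ¬p0, p0
    [¬R]  ⊢ p0, ¬p0
      [Ax] p0 ⊢ p0
  [∨L] p0, (¬p0 ∨ p0) ⊢ p0
    [¬L] p0, ¬p0 ⊢ 
      [Ax] p0 ⊢ p0
    [Ax] p0 ⊢ p0

Result: YES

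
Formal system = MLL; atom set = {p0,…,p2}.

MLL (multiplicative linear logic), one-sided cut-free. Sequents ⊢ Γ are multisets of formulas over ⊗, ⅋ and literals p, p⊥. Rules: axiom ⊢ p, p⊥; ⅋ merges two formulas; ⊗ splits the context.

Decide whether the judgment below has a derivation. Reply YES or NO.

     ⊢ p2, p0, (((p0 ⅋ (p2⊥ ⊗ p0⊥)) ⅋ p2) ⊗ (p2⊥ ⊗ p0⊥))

Derivation (root first):
[⊗]  ⊢ p2, p0, (((p0 ⅋ (p2⊥ ⊗ p0⊥)) ⅋ p2) ⊗ (p2⊥ ⊗ p0⊥))
  [⅋]  ⊢ ((p0 ⅋ (p2⊥ ⊗ p0⊥)) ⅋ p2)
    [⅋]  ⊢ p2, (p0 ⅋ (p2⊥ ⊗ p0⊥))
      [⊗]  ⊢ p2, p0, (p2⊥ ⊗ p0⊥)
        [Ax]  ⊢ p2, p2⊥
        [Ax]  ⊢ p0, p0⊥
  [⊗]  ⊢ p2, p0, (p2⊥ ⊗ p0⊥)
    [Ax]  ⊢ p2, p2⊥
    [Ax]  ⊢ p0, p0⊥

Result: YES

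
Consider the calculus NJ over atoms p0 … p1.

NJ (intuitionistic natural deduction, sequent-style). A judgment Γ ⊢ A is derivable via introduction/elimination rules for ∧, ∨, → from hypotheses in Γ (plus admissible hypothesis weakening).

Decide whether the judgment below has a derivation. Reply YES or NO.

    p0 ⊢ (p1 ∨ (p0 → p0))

Proof tree:
[∨I₂] p0 ⊢ (p1 ∨ (p0 → p0))
  [Wk] p0 ⊢ (p0 → p0)
    [→I]  ⊢ (p0 → p0)
      [Ax] p0 ⊢ p0

Result: YES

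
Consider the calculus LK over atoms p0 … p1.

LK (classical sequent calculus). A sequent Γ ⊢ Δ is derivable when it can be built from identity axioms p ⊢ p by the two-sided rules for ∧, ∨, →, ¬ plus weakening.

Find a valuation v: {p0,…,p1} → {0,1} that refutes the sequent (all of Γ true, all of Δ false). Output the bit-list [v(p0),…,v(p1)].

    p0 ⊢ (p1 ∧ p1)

Truth-table refutation:
  v=00: Γ:[p0=F] Δ:[(p1 ∧ p1)=F] refutes=False
  v=01: Γ:[p0=F] Δ:[(p1 ∧ p1)=T] refutes=False
  v=10: Γ:[p0=T] Δ:[(p1 ∧ p1)=F] refutes=True  ← countermodel

Result: [1, 0]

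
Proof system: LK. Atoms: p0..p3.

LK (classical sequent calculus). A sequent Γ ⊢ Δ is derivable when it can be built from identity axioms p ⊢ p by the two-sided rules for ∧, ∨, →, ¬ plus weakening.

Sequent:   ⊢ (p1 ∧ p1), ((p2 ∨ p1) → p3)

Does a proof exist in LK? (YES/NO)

Truth-table refutation:
  v=0000: Γ:[] Δ:[(p1 ∧ p1)=F, ((p2 ∨ p1) → p3)=T] refutes=False
  v=0001: Γ:[] Δ:[(p1 ∧ p1)=F, ((p2 ∨ p1) → p3)=T] refutes=False
  v=0010: Γ:[] Δ:[(p1 ∧ p1)=F, ((p2 ∨ p1) → p3)=F] refutes=True  ← countermodel

Result: NO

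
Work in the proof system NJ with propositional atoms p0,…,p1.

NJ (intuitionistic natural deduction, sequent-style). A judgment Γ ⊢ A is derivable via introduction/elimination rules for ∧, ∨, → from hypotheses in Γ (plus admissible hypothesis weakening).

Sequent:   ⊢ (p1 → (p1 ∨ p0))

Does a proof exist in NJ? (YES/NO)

Proof tree:
[→I]  ⊢ (p1 → (p1 ∨ p0))
  [∨I₁] p1 ⊢ (p1 ∨ p0)
    [Ax] p1 ⊢ p1

Result: YES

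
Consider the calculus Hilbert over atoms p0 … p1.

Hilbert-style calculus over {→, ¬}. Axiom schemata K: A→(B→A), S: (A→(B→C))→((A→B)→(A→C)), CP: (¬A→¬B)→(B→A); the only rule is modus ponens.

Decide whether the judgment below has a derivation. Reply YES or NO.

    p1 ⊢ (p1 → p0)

Search for a countermodel by truth-table:
  v=00: Γ:[p1=F] Δ:[(p1 → p0)=T] refutes=False
  v=01: Γ:[p1=T] Δ:[(p1 → p0)=F] refutes=True  ← countermodel

Result: NO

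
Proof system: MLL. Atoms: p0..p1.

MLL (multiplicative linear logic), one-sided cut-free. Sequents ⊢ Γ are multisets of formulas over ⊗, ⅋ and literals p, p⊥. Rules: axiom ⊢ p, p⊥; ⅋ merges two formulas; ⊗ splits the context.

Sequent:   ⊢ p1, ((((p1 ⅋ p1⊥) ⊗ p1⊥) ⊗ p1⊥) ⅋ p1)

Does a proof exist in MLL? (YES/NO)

Proof tree:
[⅋]  ⊢ p1, ((((p1 ⅋ p1⊥) ⊗ p1⊥) ⊗ p1⊥) ⅋ p1)
  [⊗]  ⊢ p1, p1, (((p1 ⅋ p1⊥) ⊗ p1⊥) ⊗ p1⊥)
    [⊗]  ⊢ p1, ((p1 ⅋ p1⊥) ⊗ p1⊥)
      [⅋]  ⊢ (p1 ⅋ p1⊥)
        [Ax]  ⊢ p1, p1⊥
      [Ax]  ⊢ p1, p1⊥
    [Ax]  ⊢ p1, p1⊥

Result: YES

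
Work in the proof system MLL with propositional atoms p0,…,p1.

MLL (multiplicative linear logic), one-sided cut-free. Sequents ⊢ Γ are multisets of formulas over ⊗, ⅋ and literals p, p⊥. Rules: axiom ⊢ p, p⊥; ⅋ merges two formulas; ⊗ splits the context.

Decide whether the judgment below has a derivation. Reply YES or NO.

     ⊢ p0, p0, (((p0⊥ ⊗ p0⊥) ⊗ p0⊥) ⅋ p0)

Derivation trace:
[⅋]  ⊢ p0, p0, (((p0⊥ ⊗ p0⊥) ⊗ p0⊥) ⅋ p0)
  [⊗]  ⊢ p0, p0, p0, ((p0⊥ ⊗ p0⊥) ⊗ p0⊥)
    [⊗]  ⊢ p0, p0, (p0⊥ ⊗ p0⊥)
      [Ax]  ⊢ p0, p0⊥
      [Ax]  ⊢ p0, p0⊥
    [Ax]  ⊢ p0, p0⊥

Result: YES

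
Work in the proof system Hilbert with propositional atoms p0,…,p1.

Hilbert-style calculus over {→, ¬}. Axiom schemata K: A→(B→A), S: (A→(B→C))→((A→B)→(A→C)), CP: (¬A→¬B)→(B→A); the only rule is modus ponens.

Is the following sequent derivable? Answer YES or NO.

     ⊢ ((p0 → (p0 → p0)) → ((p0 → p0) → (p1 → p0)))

Enumerate valuations to refute Γ ⊢ Δ:
  v=00: Γ:[] Δ:[((p0 → (p0 → p0)) → ((p0 → p0) → (p1 → p0)))=T] refutes=False
  v=01: Γ:[] Δ:[((p0 → (p0 → p0)) → ((p0 → p0) → (p1 → p0)))=F] refutes=True  ← countermodel

Result: NO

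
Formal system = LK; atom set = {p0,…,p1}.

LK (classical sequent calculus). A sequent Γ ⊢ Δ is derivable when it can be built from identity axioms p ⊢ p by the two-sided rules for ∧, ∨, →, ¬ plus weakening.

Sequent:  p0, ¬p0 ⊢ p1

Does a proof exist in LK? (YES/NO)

Derivation trace:
[WR] p0, ¬p0 ⊢ p1
  [¬L] p0, ¬p0 ⊢ 
    [Ax] p0 ⊢ p0

Result: YES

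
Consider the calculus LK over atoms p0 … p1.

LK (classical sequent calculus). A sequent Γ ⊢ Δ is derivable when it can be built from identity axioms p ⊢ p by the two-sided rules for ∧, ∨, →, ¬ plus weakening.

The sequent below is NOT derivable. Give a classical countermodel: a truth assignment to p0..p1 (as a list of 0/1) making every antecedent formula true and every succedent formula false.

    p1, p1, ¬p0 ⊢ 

Truth-table refutation:
  v=00: Γ:[p1=F, p1=F, ¬p0=T] Δ:[] refutes=False
  v=01: Γ:[p1=T, p1=T, ¬p0=T] Δ:[] refutes=True  ← countermodel

Result: [0, 1]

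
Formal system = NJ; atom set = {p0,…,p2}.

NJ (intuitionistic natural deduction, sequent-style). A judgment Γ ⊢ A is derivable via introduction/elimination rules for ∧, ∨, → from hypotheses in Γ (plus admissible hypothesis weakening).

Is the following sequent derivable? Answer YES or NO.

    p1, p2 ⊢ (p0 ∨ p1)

Derivation (root first):
[∨I₂] p1, p2 ⊢ (p0 ∨ p1)
  [Wk] p1, p2 ⊢ p1
    [Ax] p1 ⊢ p1

Result: YES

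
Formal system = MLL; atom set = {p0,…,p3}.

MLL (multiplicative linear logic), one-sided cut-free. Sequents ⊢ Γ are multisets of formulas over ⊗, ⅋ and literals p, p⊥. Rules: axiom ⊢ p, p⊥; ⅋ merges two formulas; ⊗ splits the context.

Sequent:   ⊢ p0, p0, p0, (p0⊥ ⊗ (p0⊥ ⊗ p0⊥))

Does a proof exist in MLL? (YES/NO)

Proof tree:
[⊗]  ⊢ p0, p0, p0, (p0⊥ ⊗ (p0⊥ ⊗ p0⊥))
  [Ax]  ⊢ p0, p0⊥
  [⊗]  ⊢ p0, p0, (p0⊥ ⊗ p0⊥)
    [Ax]  ⊢ p0, p0⊥
    [Ax]  ⊢ p0, p0⊥

Result: YES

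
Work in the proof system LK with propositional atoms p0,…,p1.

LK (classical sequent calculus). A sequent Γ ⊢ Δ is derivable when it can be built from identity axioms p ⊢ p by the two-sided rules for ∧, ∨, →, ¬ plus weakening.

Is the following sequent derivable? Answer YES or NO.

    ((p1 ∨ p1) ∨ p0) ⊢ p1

Truth-table refutation:
  v=00: Γ:[((p1 ∨ p1) ∨ p0)=F] Δ:[p1=F] refutes=False
  v=01: Γ:[((p1 ∨ p1) ∨ p0)=T] Δ:[p1=T] refutes=False
  v=10: Γ:[((p1 ∨ p1) ∨ p0)=T] Δ:[p1=F] refutes=True  ← countermodel

Result: NO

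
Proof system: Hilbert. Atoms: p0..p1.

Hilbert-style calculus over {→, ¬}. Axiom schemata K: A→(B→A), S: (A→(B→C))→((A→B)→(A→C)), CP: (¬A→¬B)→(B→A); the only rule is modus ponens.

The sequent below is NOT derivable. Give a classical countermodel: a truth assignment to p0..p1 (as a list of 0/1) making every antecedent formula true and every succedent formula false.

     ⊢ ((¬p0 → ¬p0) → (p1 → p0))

Enumerate valuations to refute Γ ⊢ Δ:
  v=00: Γ:[] Δ:[((¬p0 → ¬p0) → (p1 → p0))=T] refutes=False
  v=01: Γ:[] Δ:[((¬p0 → ¬p0) → (p1 → p0))=F] refutes=True  ← countermodel

Result: [0, 1]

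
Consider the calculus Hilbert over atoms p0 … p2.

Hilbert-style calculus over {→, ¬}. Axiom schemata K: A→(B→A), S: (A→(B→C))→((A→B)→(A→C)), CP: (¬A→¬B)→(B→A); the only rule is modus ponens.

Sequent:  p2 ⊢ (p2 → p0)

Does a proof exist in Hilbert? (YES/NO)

Search for a countermodel by truth-table:
  v=000: Γ:[p2=F] Δ:[(p2 → p0)=T] refutes=False
  v=001: Γ:[p2=T] Δ:[(p2 → p0)=F] refutes=True  ← countermodel

Result: NO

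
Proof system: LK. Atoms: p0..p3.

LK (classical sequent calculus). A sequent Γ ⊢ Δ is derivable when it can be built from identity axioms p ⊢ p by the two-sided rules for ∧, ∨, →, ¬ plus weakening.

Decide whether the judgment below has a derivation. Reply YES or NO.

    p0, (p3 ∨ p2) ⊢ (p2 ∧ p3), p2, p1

Truth-table refutation:
  v=0000: Γ:[p0=F, (p3 ∨ p2)=F] Δ:[(p2 ∧ p3)=F, p2=F, p1=F] refutes=False
  v=0001: Γ:[p0=F, (p3 ∨ p2)=T] Δ:[(p2 ∧ p3)=F, p2=F, p1=F] refutes=False
  v=0010: Γ:[p0=F, (p3 ∨ p2)=T] Δ:[(p2 ∧ p3)=F, p2=T, p1=F] refutes=False
  v=0011: Γ:[p0=F, (p3 ∨ p2)=T] Δ:[(p2 ∧ p3)=T, p2=T, p1=F] refutes=False
  v=0100: Γ:[p0=F, (p3 ∨ p2)=F] Δ:[(p2 ∧ p3)=F, p2=F, p1=T] refutes=False
  v=0101: Γ:[p0=F, (p3 ∨ p2)=T] Δ:[(p2 ∧ p3)=F, p2=F, p1=T] refutes=False
  v=0110: Γ:[p0=F, (p3 ∨ p2)=T] Δ:[(p2 ∧ p3)=F, p2=T, p1=T] refutes=False
  v=0111: Γ:[p0=F, (p3 ∨ p2)=T] Δ:[(p2 ∧ p3)=T, p2=T, p1=T] refutes=False
  v=1000: Γ:[p0=T, (p3 ∨ p2)=F] Δ:[(p2 ∧ p3)=F, p2=F, p1=F] refutes=False
  v=1001: Γ:[p0=T, (p3 ∨ p2)=T] Δ:[(p2 ∧ p3)=F, p2=F, p1=F] refutes=True  ← countermodel

Result: NO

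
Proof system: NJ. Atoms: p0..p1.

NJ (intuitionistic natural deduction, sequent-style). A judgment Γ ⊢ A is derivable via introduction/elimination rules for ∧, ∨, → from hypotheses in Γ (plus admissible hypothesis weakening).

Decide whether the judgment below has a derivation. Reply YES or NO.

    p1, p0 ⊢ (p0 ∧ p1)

Derivation (root first):
[∧I] p1, p0 ⊢ (p0 ∧ p1)
  [Ax] p0 ⊢ p0
  [Wk] p1, p1 ⊢ p1
    [Ax] p1 ⊢ p1

Result: YES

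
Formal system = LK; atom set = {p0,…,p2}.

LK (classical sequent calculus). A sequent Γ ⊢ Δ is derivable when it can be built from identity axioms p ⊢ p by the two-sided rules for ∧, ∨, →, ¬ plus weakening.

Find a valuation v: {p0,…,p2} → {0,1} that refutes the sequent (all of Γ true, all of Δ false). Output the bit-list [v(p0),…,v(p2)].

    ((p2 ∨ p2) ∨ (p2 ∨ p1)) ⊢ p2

Enumerate valuations to refute Γ ⊢ Δ:
  v=000: Γ:[((p2 ∨ p2) ∨ (p2 ∨ p1))=F] Δ:[p2=F] refutes=False
  v=001: Γ:[((p2 ∨ p2) ∨ (p2 ∨ p1))=T] Δ:[p2=T] refutes=False
  v=010: Γ:[((p2 ∨ p2) ∨ (p2 ∨ p1))=T] Δ:[p2=F] refutes=True  ← countermodel

Result: [0, 1, 0]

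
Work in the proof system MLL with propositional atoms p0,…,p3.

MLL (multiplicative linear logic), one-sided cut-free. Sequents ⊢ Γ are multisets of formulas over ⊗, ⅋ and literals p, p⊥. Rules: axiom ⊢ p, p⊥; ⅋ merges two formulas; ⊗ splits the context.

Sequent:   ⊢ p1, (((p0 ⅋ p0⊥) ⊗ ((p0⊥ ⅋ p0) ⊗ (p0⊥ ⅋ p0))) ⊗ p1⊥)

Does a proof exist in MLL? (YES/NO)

Proof tree:
[⊗]  ⊢ p1, (((p0 ⅋ p0⊥) ⊗ ((p0⊥ ⅋ p0) ⊗ (p0⊥ ⅋ p0))) ⊗ p1⊥)
  [⊗]  ⊢ ((p0 ⅋ p0⊥) ⊗ ((p0⊥ ⅋ p0) ⊗ (p0⊥ ⅋ p0)))
    [⅋]  ⊢ (p0 ⅋ p0⊥)
      [Ax]  ⊢ p0, p0⊥
    [⊗]  ⊢ ((p0⊥ ⅋ p0) ⊗ (p0⊥ ⅋ p0))
      [⅋]  ⊢ (p0⊥ ⅋ p0)
        [Ax]  ⊢ p0, p0⊥
      [⅋]  ⊢ (p0⊥ ⅋ p0)
        [Ax]  ⊢ p0, p0⊥
  [Ax]  ⊢ p1, p1⊥

Result: YES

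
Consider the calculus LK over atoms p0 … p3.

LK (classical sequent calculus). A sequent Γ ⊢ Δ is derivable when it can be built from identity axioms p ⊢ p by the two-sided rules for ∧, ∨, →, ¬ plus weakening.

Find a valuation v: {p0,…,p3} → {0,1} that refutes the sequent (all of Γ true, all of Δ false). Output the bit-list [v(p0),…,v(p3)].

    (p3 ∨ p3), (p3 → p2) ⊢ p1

Truth-table refutation:
  v=0000: Γ:[(p3 ∨ p3)=F, (p3 → p2)=T] Δ:[p1=F] refutes=False
  v=0001: Γ:[(p3 ∨ p3)=T, (p3 → p2)=F] Δ:[p1=F] refutes=False
  v=0010: Γ:[(p3 ∨ p3)=F, (p3 → p2)=T] Δ:[p1=F] refutes=False
  v=0011: Γ:[(p3 ∨ p3)=T, (p3 → p2)=T] Δ:[p1=F] refutes=True  ← countermodel

Result: [0, 0, 1, 1]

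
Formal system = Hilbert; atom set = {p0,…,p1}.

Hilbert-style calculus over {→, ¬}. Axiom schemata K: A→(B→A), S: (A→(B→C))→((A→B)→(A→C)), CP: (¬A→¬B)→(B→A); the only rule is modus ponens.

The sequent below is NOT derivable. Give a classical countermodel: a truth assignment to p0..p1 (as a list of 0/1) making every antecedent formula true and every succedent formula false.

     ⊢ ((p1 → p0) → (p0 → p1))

Truth-table refutation:
  v=00: Γ:[] Δ:[((p1 → p0) → (p0 → p1))=T] refutes=False
  v=01: Γ:[] Δ:[((p1 → p0) → (p0 → p1))=T] refutes=False
  v=10: Γ:[] Δ:[((p1 → p0) → (p0 → p1))=F] refutes=True  ← countermodel

Result: [1, 0]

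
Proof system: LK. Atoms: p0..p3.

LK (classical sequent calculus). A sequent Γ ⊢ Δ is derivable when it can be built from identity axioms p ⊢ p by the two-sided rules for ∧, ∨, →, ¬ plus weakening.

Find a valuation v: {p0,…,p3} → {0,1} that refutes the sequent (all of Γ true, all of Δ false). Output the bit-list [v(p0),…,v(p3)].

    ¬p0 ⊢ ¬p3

Enumerate valuations to refute Γ ⊢ Δ:
  v=0000: Γ:[¬p0=T] Δ:[¬p3=T] refutes=False
  v=0001: Γ:[¬p0=T] Δ:[¬p3=F] refutes=True  ← countermodel

Result: [0, 0, 0, 1]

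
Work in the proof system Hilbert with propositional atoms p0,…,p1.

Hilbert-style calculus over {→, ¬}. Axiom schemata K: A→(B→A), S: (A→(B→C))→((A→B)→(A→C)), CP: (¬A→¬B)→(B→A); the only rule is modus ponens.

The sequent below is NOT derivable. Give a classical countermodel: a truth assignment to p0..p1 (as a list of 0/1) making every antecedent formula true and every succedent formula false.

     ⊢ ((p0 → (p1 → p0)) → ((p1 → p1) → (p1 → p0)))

Enumerate valuations to refute Γ ⊢ Δ:
  v=00: Γ:[] Δ:[((p0 → (p1 → p0)) → ((p1 → p1) → (p1 → p0)))=T] refutes=False
  v=01: Γ:[] Δ:[((p0 → (p1 → p0)) → ((p1 → p1) → (p1 → p0)))=F] refutes=True  ← countermodel

Result: [0, 1]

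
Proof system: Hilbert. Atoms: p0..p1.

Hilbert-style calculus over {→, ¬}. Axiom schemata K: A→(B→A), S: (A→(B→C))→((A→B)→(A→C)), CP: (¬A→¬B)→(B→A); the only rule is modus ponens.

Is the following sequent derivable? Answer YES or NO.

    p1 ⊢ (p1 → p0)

Truth-table refutation:
  v=00: Γ:[p1=F] Δ:[(p1 → p0)=T] refutes=False
  v=01: Γ:[p1=T] Δ:[(p1 → p0)=F] refutes=True  ← countermodel

Result: NO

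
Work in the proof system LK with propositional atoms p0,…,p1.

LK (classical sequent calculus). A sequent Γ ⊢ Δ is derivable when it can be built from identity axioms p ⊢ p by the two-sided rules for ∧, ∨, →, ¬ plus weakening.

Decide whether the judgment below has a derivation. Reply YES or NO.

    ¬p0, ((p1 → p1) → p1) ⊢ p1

Proof tree:
[→L] ¬p0, ((p1 → p1) → p1) ⊢ p1
  [¬L] ¬p0 ⊢ (p1 → p1)
    [→R]  ⊢ p0, (p1 → p1)
      [WR] p1 ⊢ p1, p0
        [Ax] p1 ⊢ p1
  [Ax] p1 ⊢ p1

Result: YES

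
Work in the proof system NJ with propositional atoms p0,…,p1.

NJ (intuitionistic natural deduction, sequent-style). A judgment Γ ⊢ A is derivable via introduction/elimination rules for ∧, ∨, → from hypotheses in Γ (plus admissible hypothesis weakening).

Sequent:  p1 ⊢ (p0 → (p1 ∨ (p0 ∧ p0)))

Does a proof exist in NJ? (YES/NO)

Proof tree:
[Wk] p1 ⊢ (p0 → (p1 ∨ (p0 ∧ p0)))
  [→I]  ⊢ (p0 → (p1 ∨ (p0 ∧ p0)))
    [∨I₂] p0 ⊢ (p1 ∨ (p0 ∧ p0))
      [∧I] p0 ⊢ (p0 ∧ p0)
        [Ax] p0 ⊢ p0
        [Ax] p0 ⊢ p0

Result: YES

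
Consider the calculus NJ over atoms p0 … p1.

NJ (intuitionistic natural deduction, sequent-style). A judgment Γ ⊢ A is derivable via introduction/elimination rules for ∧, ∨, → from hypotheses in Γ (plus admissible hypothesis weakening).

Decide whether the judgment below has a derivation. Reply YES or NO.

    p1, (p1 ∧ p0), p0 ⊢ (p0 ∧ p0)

Derivation (root first):
[∧I] p1, (p1 ∧ p0), p0 ⊢ (p0 ∧ p0)
  [Wk] p0, (p1 ∧ p0), p1 ⊢ p0
    [Wk] p0, (p1 ∧ p0) ⊢ p0
      [Ax] p0 ⊢ p0
  [Ax] p0 ⊢ p0

Result: YES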